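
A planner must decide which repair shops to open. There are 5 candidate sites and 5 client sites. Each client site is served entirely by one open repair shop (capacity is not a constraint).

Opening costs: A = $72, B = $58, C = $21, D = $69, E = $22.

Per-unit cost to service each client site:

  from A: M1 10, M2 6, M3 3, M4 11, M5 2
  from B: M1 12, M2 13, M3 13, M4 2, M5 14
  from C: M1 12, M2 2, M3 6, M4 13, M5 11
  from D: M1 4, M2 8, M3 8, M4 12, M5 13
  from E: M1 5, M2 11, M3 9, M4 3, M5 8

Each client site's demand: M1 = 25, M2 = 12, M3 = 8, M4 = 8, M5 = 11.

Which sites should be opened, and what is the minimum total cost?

Open A, C and E; minimum total cost 334.

For any fixed open set, each client site goes to its cheapest open site; total = fixed + service.
{A, C, E}: M1→E 5·25=125, M2→C 2·12=24, M3→A 3·8=24, M4→E 3·8=24, M5→A 2·11=22. Service 219; fixed 115; total 334.
{C, E}: service 309 + fixed 43 = 352
{A, E}: service 267 + fixed 94 = 361
{A, B, C, D, E}: service 186 + fixed 242 = 428
No other subset beats 334.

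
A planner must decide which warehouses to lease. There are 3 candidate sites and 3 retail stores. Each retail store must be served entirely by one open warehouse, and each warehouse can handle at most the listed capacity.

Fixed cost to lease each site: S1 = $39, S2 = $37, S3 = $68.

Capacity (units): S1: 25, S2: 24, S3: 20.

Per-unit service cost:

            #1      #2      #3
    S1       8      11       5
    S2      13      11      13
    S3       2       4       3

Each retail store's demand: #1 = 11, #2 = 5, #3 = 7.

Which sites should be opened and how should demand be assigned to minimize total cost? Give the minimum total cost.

Open {S1, S3}: #1→S3 2·11=22, #2→S3 4·5=20, #3→S1 5·7=35.
Loads: S1 carries 7/25, S3 carries 16/20. Service 77; fixed 107; total 184.
Next best feasible plan costs 203.

Minimum total cost: 184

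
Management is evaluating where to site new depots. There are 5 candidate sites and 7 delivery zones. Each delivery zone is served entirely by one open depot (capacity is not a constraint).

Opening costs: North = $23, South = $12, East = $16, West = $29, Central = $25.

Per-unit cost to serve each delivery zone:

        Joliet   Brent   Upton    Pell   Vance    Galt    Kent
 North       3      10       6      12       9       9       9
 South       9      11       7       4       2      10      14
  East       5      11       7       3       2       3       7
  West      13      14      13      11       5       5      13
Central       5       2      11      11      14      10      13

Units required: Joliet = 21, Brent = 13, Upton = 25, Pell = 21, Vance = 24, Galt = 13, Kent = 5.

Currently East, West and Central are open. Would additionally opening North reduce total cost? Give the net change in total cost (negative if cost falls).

Yes — net change −44 (cost falls by 44).

Current service cost with {East, West, Central}: 491.
Adding North: each delivery zone re-picks its cheapest; new service cost 424, saving 67.
Extra fixed cost: 23. Net change = 23 − 67 = -44.
(Totals: 561 → 517.)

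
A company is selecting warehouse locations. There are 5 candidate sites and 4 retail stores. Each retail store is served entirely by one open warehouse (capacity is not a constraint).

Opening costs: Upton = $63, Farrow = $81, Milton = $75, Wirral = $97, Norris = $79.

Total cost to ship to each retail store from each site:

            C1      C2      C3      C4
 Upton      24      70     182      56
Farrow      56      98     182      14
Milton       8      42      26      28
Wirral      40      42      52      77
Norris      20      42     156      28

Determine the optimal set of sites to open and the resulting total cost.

For any fixed open set, each retail store goes to its cheapest open site; total = fixed + service.
{Milton}: C1→Milton 8, C2→Milton 42, C3→Milton 26, C4→Milton 28. Service 104; fixed 75; total 179.
{Upton, Milton}: C1→Milton 8, C2→Milton 42, C3→Milton 26, C4→Milton 28. Service 104; fixed 138; total 242.
{Farrow, Milton}: C1→Milton 8, C2→Milton 42, C3→Milton 26, C4→Farrow 14. Service 90; fixed 156; total 246.
{Upton, Farrow, Milton, Wirral, Norris}: service 90 + fixed 395 = 485
No other subset beats 179.

Open Milton only; minimum total cost 179.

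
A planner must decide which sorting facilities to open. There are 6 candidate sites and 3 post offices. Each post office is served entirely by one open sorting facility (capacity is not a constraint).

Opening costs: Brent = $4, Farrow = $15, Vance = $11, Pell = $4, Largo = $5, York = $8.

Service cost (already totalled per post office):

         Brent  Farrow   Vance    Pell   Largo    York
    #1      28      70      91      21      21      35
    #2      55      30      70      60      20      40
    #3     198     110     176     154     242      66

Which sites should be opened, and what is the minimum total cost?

For any fixed open set, each post office goes to its cheapest open site; total = fixed + service.
{Largo, York}: #1→Largo 21, #2→Largo 20, #3→York 66. Service 107; fixed 13; total 120.
{Brent, Largo, York}: service 107 + fixed 17 = 124
{Pell, Largo, York}: #1→Pell 21, #2→Largo 20, #3→York 66. Service 107; fixed 17; total 124.
{Brent, Farrow, Vance, Pell, Largo, York}: service 107 + fixed 47 = 154
No other subset beats 120.

Open Largo and York; minimum total cost 120.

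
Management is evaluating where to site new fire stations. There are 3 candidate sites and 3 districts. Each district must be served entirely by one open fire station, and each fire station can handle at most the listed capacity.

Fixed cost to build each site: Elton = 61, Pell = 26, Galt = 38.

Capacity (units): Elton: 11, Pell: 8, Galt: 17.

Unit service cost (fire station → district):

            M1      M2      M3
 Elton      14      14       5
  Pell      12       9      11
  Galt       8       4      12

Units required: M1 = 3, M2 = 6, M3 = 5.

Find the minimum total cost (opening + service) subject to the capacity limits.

Open {Galt}: M1→Galt 8·3=24, M2→Galt 4·6=24, M3→Galt 12·5=60.
Loads: Galt carries 14/17. Service 108; fixed 38; total 146.
Next best feasible plan costs 167.

Minimum total cost: 146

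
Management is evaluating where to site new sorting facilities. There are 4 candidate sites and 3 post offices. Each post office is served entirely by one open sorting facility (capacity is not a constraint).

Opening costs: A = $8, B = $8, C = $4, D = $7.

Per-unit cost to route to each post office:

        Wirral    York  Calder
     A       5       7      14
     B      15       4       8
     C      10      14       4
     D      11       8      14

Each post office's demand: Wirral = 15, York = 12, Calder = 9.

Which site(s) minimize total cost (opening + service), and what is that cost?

For any fixed open set, each post office goes to its cheapest open site; total = fixed + service.
{A, B, C}: Wirral→A 5·15=75, York→B 4·12=48, Calder→C 4·9=36. Service 159; fixed 20; total 179.
{A, B, C, D}: service 159 + fixed 27 = 186
{A, C}: service 195 + fixed 12 = 207
{C}: service 354 + fixed 4 = 358
No other subset beats 179.

Open A, B and C; minimum total cost 179.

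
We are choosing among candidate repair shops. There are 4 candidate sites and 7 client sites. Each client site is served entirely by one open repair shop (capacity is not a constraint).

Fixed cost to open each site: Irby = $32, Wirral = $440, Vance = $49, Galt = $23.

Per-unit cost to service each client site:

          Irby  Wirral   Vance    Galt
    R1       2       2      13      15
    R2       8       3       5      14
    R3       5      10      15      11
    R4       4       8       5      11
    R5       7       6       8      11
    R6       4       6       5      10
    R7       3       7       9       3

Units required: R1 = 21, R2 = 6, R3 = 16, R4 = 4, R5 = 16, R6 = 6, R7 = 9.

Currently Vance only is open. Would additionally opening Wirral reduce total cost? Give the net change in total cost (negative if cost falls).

Current service cost with {Vance}: 802.
Adding Wirral: each client site re-picks its cheapest; new service cost 429, saving 373.
Extra fixed cost: 440. Net change = 440 − 373 = 67.
(Totals: 851 → 918.)

No — net change +67 (cost rises by 67).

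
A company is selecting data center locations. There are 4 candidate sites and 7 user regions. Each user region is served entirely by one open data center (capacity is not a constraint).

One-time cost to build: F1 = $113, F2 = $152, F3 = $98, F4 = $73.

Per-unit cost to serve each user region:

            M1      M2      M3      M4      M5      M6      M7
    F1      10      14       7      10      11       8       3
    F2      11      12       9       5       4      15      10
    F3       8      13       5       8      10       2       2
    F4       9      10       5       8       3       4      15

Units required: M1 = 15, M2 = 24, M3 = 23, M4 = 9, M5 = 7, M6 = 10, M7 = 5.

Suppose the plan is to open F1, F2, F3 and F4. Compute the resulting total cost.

Total cost: 1007

Each user region is assigned to its cheapest site among the open ones.
{F1, F2, F3, F4}: M1→F3 8·15=120, M2→F4 10·24=240, M3→F3 5·23=115, M4→F2 5·9=45, M5→F4 3·7=21, M6→F3 2·10=20, M7→F3 2·5=10. Service 571; fixed 436; total 1007.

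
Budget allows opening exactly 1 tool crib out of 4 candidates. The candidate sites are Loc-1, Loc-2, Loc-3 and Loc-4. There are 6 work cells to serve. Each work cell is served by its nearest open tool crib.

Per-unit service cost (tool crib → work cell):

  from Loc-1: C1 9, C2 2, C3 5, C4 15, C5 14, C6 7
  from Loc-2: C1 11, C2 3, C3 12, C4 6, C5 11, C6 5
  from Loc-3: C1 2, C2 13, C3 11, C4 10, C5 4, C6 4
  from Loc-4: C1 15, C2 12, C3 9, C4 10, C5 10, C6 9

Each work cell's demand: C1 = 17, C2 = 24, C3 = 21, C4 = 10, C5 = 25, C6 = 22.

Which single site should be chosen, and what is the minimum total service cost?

Choose Loc-3 only; total service cost 865.

With exactly 1 open, each work cell uses its cheapest among the chosen.
{Loc-3}: C1→Loc-3 2·17=34, C2→Loc-3 13·24=312, C3→Loc-3 11·21=231, C4→Loc-3 10·10=100, C5→Loc-3 4·25=100, C6→Loc-3 4·22=88. Service cost 865.
{Loc-2}: service cost 956
{Loc-1}: service cost 960
Among all 4 size-1 choices, {Loc-3} is lowest.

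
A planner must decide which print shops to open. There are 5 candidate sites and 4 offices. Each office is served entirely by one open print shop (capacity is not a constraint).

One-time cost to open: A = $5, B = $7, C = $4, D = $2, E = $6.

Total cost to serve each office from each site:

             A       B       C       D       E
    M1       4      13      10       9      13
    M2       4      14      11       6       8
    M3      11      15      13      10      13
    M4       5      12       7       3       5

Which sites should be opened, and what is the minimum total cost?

For any fixed open set, each office goes to its cheapest open site; total = fixed + service.
{A, D}: M1→A 4, M2→A 4, M3→D 10, M4→D 3. Service 21; fixed 7; total 28.
{A}: M1→A 4, M2→A 4, M3→A 11, M4→A 5. Service 24; fixed 5; total 29.
{D}: service 28 + fixed 2 = 30
{A, B, C, D, E}: M1→A 4, M2→A 4, M3→D 10, M4→D 3. Service 21; fixed 24; total 45.
No other subset beats 28.

Open A and D; minimum total cost 28.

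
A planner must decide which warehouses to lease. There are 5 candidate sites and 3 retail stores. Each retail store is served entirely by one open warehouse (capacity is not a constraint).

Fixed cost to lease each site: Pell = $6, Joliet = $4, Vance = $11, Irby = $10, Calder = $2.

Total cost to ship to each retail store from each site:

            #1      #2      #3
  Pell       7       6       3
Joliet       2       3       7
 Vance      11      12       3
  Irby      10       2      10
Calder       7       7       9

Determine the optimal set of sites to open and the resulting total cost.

For any fixed open set, each retail store goes to its cheapest open site; total = fixed + service.
{Joliet}: #1→Joliet 2, #2→Joliet 3, #3→Joliet 7. Service 12; fixed 4; total 16.
{Pell, Joliet}: #1→Joliet 2, #2→Joliet 3, #3→Pell 3. Service 8; fixed 10; total 18.
{Joliet, Calder}: service 12 + fixed 6 = 18
{Pell, Joliet, Vance, Irby, Calder}: #1→Joliet 2, #2→Irby 2, #3→Pell 3. Service 7; fixed 33; total 40.
No other subset beats 16.

Open Joliet only; minimum total cost 16.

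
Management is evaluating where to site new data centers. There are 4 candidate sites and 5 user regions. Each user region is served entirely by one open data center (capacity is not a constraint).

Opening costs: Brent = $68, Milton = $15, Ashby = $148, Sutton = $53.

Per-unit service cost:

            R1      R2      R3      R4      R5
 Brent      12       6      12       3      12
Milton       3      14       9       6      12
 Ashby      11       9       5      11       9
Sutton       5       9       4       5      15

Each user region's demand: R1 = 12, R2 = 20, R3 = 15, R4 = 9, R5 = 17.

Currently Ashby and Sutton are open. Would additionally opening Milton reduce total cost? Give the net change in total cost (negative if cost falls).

Yes — net change −9 (cost falls by 9).

Current service cost with {Ashby, Sutton}: 498.
Adding Milton: each user region re-picks its cheapest; new service cost 474, saving 24.
Extra fixed cost: 15. Net change = 15 − 24 = -9.
(Totals: 699 → 690.)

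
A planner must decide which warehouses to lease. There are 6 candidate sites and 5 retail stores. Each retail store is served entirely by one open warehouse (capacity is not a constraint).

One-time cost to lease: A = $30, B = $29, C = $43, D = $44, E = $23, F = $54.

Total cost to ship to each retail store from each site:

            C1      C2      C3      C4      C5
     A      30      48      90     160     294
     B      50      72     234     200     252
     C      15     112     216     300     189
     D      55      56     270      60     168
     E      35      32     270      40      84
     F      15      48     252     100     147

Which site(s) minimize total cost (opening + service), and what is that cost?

Open A and E; minimum total cost 329.

For any fixed open set, each retail store goes to its cheapest open site; total = fixed + service.
{A, E}: C1→A 30, C2→E 32, C3→A 90, C4→E 40, C5→E 84. Service 276; fixed 53; total 329.
{A, C, E}: service 261 + fixed 96 = 357
{A, B, E}: C1→A 30, C2→E 32, C3→A 90, C4→E 40, C5→E 84. Service 276; fixed 82; total 358.
{A, B, C, D, E, F}: C1→C 15, C2→E 32, C3→A 90, C4→E 40, C5→E 84. Service 261; fixed 223; total 484.
No other subset beats 329.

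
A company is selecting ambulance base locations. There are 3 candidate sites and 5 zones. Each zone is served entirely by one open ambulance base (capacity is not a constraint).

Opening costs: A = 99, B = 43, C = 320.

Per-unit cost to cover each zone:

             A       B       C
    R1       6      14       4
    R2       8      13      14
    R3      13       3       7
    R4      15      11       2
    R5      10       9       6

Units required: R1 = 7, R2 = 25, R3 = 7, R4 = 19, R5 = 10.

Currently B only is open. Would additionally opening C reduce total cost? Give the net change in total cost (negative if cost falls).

No — net change +49 (cost rises by 49).

Current service cost with {B}: 743.
Adding C: each zone re-picks its cheapest; new service cost 472, saving 271.
Extra fixed cost: 320. Net change = 320 − 271 = 49.
(Totals: 786 → 835.)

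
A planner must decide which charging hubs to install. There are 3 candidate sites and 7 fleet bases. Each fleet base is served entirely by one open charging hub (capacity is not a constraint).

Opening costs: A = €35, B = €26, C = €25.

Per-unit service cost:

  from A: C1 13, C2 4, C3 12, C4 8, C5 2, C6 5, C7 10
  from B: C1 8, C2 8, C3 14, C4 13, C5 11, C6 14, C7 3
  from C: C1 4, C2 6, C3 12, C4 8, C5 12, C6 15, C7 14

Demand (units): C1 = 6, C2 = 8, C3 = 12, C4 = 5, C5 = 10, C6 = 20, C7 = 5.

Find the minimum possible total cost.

Minimum total cost: 460

For any fixed open set, each fleet base goes to its cheapest open site; total = fixed + service.
{A, B}: C1→B 8·6=48, C2→A 4·8=32, C3→A 12·12=144, C4→A 8·5=40, C5→A 2·10=20, C6→A 5·20=100, C7→B 3·5=15. Service 399; fixed 61; total 460.
{A, B, C}: C1→C 4·6=24, C2→A 4·8=32, C3→A 12·12=144, C4→A 8·5=40, C5→A 2·10=20, C6→A 5·20=100, C7→B 3·5=15. Service 375; fixed 86; total 461.
{A, C}: service 410 + fixed 60 = 470
{C}: service 746 + fixed 25 = 771
No other subset beats 460.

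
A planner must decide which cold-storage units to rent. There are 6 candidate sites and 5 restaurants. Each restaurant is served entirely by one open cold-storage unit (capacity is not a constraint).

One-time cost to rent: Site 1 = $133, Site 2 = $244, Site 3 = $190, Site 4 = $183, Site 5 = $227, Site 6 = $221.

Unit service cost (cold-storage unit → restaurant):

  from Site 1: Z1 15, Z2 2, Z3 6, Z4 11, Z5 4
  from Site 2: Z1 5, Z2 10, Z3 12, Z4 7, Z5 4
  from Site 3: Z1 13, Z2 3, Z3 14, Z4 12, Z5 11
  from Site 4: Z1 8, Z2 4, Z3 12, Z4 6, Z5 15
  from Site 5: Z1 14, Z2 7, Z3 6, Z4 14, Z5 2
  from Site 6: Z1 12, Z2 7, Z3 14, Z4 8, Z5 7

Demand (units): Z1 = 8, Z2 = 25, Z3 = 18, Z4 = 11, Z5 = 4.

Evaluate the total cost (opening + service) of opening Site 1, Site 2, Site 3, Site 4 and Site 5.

Total cost: 1249

Each restaurant is assigned to its cheapest site among the open ones.
{Site 1, Site 2, Site 3, Site 4, Site 5}: Z1→Site 2 5·8=40, Z2→Site 1 2·25=50, Z3→Site 1 6·18=108, Z4→Site 4 6·11=66, Z5→Site 5 2·4=8. Service 272; fixed 977; total 1249.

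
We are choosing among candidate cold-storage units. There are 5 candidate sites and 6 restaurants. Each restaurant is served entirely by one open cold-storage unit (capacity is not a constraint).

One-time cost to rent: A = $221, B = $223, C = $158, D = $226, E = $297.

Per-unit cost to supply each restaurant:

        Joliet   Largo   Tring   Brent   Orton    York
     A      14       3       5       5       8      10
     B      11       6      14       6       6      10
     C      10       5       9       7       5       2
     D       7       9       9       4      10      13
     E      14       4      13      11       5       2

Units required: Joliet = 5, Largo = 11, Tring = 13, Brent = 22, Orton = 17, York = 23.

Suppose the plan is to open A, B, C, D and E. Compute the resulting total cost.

Total cost: 1477

Each restaurant is assigned to its cheapest site among the open ones.
{A, B, C, D, E}: Joliet→D 7·5=35, Largo→A 3·11=33, Tring→A 5·13=65, Brent→D 4·22=88, Orton→C 5·17=85, York→C 2·23=46. Service 352; fixed 1125; total 1477.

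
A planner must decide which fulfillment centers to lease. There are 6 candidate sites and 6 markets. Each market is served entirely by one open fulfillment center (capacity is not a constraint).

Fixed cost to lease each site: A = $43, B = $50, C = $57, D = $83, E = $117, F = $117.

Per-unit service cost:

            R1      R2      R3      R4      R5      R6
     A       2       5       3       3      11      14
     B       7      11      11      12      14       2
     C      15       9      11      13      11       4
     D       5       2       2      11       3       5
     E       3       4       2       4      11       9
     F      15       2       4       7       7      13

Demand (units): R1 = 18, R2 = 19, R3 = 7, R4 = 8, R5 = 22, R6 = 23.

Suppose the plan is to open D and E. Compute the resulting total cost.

Each market is assigned to its cheapest site among the open ones.
{D, E}: R1→E 3·18=54, R2→D 2·19=38, R3→D 2·7=14, R4→E 4·8=32, R5→D 3·22=66, R6→D 5·23=115. Service 319; fixed 200; total 519.

Total cost: 519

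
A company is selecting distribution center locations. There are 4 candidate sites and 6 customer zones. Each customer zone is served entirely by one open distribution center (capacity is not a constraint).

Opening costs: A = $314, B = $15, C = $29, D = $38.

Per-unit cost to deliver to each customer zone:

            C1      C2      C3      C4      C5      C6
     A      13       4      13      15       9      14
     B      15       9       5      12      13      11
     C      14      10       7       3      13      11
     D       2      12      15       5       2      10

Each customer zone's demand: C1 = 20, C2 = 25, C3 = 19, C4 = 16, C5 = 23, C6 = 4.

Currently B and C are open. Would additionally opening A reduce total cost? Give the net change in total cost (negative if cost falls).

No — net change +77 (cost rises by 77).

Current service cost with {B, C}: 991.
Adding A: each customer zone re-picks its cheapest; new service cost 754, saving 237.
Extra fixed cost: 314. Net change = 314 − 237 = 77.
(Totals: 1035 → 1112.)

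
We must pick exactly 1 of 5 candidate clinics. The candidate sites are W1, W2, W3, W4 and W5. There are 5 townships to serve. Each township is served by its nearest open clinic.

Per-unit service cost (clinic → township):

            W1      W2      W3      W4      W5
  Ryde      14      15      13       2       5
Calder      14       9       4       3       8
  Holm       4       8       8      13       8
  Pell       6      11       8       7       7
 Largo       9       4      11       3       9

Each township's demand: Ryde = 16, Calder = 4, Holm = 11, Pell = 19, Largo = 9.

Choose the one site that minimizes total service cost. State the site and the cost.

With exactly 1 open, each township uses its cheapest among the chosen.
{W4}: Ryde→W4 2·16=32, Calder→W4 3·4=12, Holm→W4 13·11=143, Pell→W4 7·19=133, Largo→W4 3·9=27. Service cost 347.
{W5}: service cost 414
{W1}: service cost 519
Among all 5 size-1 choices, {W4} is lowest.

Choose W4 only; total service cost 347.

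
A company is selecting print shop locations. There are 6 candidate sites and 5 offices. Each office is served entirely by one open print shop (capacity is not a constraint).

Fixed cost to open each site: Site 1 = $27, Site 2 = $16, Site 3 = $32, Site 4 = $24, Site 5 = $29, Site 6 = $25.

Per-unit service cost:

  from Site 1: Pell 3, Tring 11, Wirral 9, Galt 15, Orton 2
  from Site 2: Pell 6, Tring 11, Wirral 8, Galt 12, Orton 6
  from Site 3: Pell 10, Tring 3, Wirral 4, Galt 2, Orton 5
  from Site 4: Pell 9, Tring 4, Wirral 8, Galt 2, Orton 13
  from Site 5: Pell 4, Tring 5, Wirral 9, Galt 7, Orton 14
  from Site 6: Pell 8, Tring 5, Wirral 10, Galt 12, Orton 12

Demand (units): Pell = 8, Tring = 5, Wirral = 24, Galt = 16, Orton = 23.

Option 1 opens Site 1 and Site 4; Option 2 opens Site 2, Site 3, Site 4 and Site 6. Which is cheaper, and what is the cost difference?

Option 1 is cheaper by 38.

Option 1: {Site 1, Site 4}: Pell→Site 1 3·8=24, Tring→Site 4 4·5=20, Wirral→Site 4 8·24=192, Galt→Site 4 2·16=32, Orton→Site 1 2·23=46. Service 314; fixed 51; total 365.
Option 2: {Site 2, Site 3, Site 4, Site 6}: Pell→Site 2 6·8=48, Tring→Site 3 3·5=15, Wirral→Site 3 4·24=96, Galt→Site 3 2·16=32, Orton→Site 3 5·23=115. Service 306; fixed 97; total 403.
Difference: |365 − 403| = 38.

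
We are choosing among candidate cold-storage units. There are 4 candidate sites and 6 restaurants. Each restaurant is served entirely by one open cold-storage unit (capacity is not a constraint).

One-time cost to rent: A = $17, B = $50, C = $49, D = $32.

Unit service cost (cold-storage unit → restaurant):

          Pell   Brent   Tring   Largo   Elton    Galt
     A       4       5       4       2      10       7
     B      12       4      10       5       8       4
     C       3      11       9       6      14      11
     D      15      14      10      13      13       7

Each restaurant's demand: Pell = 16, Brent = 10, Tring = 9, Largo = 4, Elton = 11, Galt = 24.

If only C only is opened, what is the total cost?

Each restaurant is assigned to its cheapest site among the open ones.
{C}: Pell→C 3·16=48, Brent→C 11·10=110, Tring→C 9·9=81, Largo→C 6·4=24, Elton→C 14·11=154, Galt→C 11·24=264. Service 681; fixed 49; total 730.

Total cost: 730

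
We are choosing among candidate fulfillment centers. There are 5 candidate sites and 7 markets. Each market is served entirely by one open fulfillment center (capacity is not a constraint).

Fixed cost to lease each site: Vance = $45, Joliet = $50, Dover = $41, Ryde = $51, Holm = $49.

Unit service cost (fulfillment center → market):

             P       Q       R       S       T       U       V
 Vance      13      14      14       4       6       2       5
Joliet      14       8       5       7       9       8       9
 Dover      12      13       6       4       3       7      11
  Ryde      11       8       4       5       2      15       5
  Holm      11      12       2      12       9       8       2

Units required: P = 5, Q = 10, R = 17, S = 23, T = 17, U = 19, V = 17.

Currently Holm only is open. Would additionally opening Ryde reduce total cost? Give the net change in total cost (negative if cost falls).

Current service cost with {Holm}: 824.
Adding Ryde: each market re-picks its cheapest; new service cost 504, saving 320.
Extra fixed cost: 51. Net change = 51 − 320 = -269.
(Totals: 873 → 604.)

Yes — net change −269 (cost falls by 269).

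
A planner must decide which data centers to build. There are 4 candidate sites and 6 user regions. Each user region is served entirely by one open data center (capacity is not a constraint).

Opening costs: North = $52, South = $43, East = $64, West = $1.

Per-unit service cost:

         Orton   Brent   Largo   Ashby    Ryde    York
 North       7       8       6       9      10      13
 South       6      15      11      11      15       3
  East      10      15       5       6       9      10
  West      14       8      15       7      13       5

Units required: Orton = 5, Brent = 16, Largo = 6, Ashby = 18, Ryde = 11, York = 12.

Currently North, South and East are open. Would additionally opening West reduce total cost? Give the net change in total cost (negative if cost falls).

No — net change +1 (cost rises by 1).

Current service cost with {North, South, East}: 431.
Adding West: each user region re-picks its cheapest; new service cost 431, saving 0.
Extra fixed cost: 1. Net change = 1 − 0 = 1.
(Totals: 590 → 591.)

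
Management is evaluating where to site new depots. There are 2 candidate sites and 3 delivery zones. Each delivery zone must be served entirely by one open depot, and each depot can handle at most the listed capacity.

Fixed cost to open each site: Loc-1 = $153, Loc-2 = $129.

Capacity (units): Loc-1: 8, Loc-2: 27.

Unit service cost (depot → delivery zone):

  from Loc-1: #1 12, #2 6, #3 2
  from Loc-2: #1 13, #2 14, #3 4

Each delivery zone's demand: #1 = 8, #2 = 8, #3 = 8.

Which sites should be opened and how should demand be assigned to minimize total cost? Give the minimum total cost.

Open {Loc-2}: #1→Loc-2 13·8=104, #2→Loc-2 14·8=112, #3→Loc-2 4·8=32.
Loads: Loc-2 carries 24/27. Service 248; fixed 129; total 377.
Next best feasible plan costs 466.

Minimum total cost: 377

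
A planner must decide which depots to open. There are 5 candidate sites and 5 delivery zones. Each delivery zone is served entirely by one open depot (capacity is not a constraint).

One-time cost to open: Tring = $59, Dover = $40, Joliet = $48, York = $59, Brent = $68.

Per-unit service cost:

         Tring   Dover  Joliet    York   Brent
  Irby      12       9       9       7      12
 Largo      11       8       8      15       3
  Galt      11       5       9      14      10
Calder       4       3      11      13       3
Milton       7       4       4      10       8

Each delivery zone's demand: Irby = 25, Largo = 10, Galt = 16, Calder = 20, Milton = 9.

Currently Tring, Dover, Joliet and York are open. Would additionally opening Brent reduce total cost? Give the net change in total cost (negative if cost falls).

Current service cost with {Tring, Dover, Joliet, York}: 431.
Adding Brent: each delivery zone re-picks its cheapest; new service cost 381, saving 50.
Extra fixed cost: 68. Net change = 68 − 50 = 18.
(Totals: 637 → 655.)

No — net change +18 (cost rises by 18).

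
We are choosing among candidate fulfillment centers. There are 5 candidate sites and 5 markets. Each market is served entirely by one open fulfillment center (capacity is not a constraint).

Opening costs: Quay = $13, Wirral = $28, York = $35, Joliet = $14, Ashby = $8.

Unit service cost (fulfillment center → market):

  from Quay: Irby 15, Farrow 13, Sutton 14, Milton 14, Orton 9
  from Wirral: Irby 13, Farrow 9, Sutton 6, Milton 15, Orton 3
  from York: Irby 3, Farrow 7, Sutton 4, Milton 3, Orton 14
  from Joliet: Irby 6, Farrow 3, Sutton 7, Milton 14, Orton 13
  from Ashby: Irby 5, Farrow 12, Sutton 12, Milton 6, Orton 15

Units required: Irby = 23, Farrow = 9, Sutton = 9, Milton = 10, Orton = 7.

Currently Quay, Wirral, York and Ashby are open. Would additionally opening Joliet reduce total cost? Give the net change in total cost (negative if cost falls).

Yes — net change −22 (cost falls by 22).

Current service cost with {Quay, Wirral, York, Ashby}: 219.
Adding Joliet: each market re-picks its cheapest; new service cost 183, saving 36.
Extra fixed cost: 14. Net change = 14 − 36 = -22.
(Totals: 303 → 281.)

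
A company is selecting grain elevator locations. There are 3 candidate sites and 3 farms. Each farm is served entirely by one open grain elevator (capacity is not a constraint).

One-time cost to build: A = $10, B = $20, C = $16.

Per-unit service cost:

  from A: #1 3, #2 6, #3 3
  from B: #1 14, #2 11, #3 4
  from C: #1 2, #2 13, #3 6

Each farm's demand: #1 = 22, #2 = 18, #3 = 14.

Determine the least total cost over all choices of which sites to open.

Minimum total cost: 220

For any fixed open set, each farm goes to its cheapest open site; total = fixed + service.
{A, C}: #1→C 2·22=44, #2→A 6·18=108, #3→A 3·14=42. Service 194; fixed 26; total 220.
{A}: #1→A 3·22=66, #2→A 6·18=108, #3→A 3·14=42. Service 216; fixed 10; total 226.
{A, B, C}: #1→C 2·22=44, #2→A 6·18=108, #3→A 3·14=42. Service 194; fixed 46; total 240.
(All 7 nonempty subsets were checked; A and C is lowest.)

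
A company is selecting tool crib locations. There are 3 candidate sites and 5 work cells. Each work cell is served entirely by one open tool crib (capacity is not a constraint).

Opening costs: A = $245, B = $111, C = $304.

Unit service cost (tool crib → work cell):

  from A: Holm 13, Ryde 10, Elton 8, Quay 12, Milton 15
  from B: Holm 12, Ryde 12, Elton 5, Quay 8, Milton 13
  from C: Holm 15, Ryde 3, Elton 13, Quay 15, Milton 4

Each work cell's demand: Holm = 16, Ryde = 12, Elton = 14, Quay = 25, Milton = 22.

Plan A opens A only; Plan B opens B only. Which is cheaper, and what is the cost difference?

Plan B is cheaper by 312.

Plan A: {A}: Holm→A 13·16=208, Ryde→A 10·12=120, Elton→A 8·14=112, Quay→A 12·25=300, Milton→A 15·22=330. Service 1070; fixed 245; total 1315.
Plan B: {B}: Holm→B 12·16=192, Ryde→B 12·12=144, Elton→B 5·14=70, Quay→B 8·25=200, Milton→B 13·22=286. Service 892; fixed 111; total 1003.
Difference: |1315 − 1003| = 312.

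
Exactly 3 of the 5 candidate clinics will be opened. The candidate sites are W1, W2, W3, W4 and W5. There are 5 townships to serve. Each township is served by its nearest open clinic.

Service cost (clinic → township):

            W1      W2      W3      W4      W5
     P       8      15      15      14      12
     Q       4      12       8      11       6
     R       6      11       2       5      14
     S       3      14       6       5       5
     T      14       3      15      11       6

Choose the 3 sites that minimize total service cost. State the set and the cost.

Choose W1, W2 and W3; total service cost 20.

With exactly 3 open, each township uses its cheapest among the chosen.
{W1, W2, W3}: P→W1 8, Q→W1 4, R→W3 2, S→W1 3, T→W2 3. Service cost 20.
{W1, W2, W4}: service cost 23
{W1, W3, W5}: service cost 23
Among all 10 size-3 choices, {W1, W2, W3} is lowest.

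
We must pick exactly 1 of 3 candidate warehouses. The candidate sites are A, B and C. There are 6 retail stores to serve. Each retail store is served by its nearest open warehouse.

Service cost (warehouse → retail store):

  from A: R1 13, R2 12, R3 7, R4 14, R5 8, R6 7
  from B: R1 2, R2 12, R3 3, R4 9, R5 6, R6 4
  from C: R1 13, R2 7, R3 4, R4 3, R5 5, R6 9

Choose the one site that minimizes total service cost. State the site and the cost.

Choose B only; total service cost 36.

With exactly 1 open, each retail store uses its cheapest among the chosen.
{B}: R1→B 2, R2→B 12, R3→B 3, R4→B 9, R5→B 6, R6→B 4. Service cost 36.
{C}: service cost 41
{A}: service cost 61
Among all 3 size-1 choices, {B} is lowest.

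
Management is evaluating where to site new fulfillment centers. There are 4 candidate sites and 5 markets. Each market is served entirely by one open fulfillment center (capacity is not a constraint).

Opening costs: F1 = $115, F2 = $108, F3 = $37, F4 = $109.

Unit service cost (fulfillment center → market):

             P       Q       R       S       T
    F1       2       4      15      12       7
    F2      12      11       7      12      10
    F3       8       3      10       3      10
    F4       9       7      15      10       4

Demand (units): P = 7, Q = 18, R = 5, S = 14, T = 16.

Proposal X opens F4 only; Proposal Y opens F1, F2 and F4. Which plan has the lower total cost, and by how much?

Proposal X is cheaper by 80.

Proposal X: {F4}: P→F4 9·7=63, Q→F4 7·18=126, R→F4 15·5=75, S→F4 10·14=140, T→F4 4·16=64. Service 468; fixed 109; total 577.
Proposal Y: {F1, F2, F4}: P→F1 2·7=14, Q→F1 4·18=72, R→F2 7·5=35, S→F4 10·14=140, T→F4 4·16=64. Service 325; fixed 332; total 657.
Difference: |577 − 657| = 80.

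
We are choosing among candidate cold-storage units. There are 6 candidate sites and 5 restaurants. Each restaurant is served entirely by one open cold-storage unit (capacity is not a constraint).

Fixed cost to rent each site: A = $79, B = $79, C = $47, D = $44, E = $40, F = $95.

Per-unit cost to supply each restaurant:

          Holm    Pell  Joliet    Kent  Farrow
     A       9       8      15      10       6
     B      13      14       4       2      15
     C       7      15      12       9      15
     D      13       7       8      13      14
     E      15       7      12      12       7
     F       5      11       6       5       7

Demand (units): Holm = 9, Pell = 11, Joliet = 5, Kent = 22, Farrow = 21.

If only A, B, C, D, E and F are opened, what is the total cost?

Total cost: 696

Each restaurant is assigned to its cheapest site among the open ones.
{A, B, C, D, E, F}: Holm→F 5·9=45, Pell→D 7·11=77, Joliet→B 4·5=20, Kent→B 2·22=44, Farrow→A 6·21=126. Service 312; fixed 384; total 696.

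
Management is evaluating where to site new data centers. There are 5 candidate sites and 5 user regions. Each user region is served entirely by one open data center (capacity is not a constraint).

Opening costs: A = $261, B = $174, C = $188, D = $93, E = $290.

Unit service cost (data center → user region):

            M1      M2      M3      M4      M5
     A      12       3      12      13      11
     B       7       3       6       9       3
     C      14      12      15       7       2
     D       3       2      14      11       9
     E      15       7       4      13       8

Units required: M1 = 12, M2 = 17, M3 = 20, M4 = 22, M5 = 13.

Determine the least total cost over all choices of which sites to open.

Minimum total cost: 666

For any fixed open set, each user region goes to its cheapest open site; total = fixed + service.
{B}: M1→B 7·12=84, M2→B 3·17=51, M3→B 6·20=120, M4→B 9·22=198, M5→B 3·13=39. Service 492; fixed 174; total 666.
{B, D}: M1→D 3·12=36, M2→D 2·17=34, M3→B 6·20=120, M4→B 9·22=198, M5→B 3·13=39. Service 427; fixed 267; total 694.
{B, C}: M1→B 7·12=84, M2→B 3·17=51, M3→B 6·20=120, M4→C 7·22=154, M5→C 2·13=26. Service 435; fixed 362; total 797.
{A, B, C, D, E}: M1→D 3·12=36, M2→D 2·17=34, M3→E 4·20=80, M4→C 7·22=154, M5→C 2·13=26. Service 330; fixed 1006; total 1336.
No other subset beats 666.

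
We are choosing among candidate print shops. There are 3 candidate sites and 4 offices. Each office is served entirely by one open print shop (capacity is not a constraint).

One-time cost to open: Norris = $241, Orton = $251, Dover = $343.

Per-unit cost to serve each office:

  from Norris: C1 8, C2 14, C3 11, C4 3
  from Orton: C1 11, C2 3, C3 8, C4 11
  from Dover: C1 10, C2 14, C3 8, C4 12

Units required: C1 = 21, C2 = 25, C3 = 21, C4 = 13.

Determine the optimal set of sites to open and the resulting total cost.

Open Orton only; minimum total cost 868.

For any fixed open set, each office goes to its cheapest open site; total = fixed + service.
{Orton}: C1→Orton 11·21=231, C2→Orton 3·25=75, C3→Orton 8·21=168, C4→Orton 11·13=143. Service 617; fixed 251; total 868.
{Norris, Orton}: service 450 + fixed 492 = 942
{Norris}: service 788 + fixed 241 = 1029
{Norris, Orton, Dover}: service 450 + fixed 835 = 1285
No other subset beats 868.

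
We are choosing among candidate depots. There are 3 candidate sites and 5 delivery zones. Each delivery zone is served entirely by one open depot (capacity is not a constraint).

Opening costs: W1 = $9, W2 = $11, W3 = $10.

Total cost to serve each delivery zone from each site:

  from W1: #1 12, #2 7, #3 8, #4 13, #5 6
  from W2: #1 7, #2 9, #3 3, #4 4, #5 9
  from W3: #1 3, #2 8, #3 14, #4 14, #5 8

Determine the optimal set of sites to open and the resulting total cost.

Open W2 only; minimum total cost 43.

For any fixed open set, each delivery zone goes to its cheapest open site; total = fixed + service.
{W2}: #1→W2 7, #2→W2 9, #3→W2 3, #4→W2 4, #5→W2 9. Service 32; fixed 11; total 43.
{W1, W2}: service 27 + fixed 20 = 47
{W2, W3}: service 26 + fixed 21 = 47
{W1, W2, W3}: #1→W3 3, #2→W1 7, #3→W2 3, #4→W2 4, #5→W1 6. Service 23; fixed 30; total 53.
No other subset beats 43.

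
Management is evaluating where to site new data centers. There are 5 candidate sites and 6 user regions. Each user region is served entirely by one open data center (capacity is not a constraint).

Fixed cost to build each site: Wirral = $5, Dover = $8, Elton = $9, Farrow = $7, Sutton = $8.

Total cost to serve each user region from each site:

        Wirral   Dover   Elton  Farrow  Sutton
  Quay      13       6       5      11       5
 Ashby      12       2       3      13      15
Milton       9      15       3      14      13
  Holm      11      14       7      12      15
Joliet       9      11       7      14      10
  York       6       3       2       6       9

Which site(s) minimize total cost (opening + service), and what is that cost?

Open Elton only; minimum total cost 36.

For any fixed open set, each user region goes to its cheapest open site; total = fixed + service.
{Elton}: Quay→Elton 5, Ashby→Elton 3, Milton→Elton 3, Holm→Elton 7, Joliet→Elton 7, York→Elton 2. Service 27; fixed 9; total 36.
{Wirral, Elton}: service 27 + fixed 14 = 41
{Dover, Elton}: service 26 + fixed 17 = 43
{Wirral, Dover, Elton, Farrow, Sutton}: Quay→Elton 5, Ashby→Dover 2, Milton→Elton 3, Holm→Elton 7, Joliet→Elton 7, York→Elton 2. Service 26; fixed 37; total 63.
No other subset beats 36.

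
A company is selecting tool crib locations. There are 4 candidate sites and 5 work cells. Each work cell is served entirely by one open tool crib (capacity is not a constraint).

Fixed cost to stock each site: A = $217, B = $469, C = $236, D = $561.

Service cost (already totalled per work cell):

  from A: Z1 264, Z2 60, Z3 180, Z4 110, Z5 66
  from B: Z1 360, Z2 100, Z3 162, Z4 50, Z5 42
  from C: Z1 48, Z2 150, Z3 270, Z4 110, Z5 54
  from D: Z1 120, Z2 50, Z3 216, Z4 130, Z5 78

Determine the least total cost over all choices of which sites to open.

Minimum total cost: 868

For any fixed open set, each work cell goes to its cheapest open site; total = fixed + service.
{C}: Z1→C 48, Z2→C 150, Z3→C 270, Z4→C 110, Z5→C 54. Service 632; fixed 236; total 868.
{A}: service 680 + fixed 217 = 897
{A, C}: service 452 + fixed 453 = 905
{A, B, C, D}: Z1→C 48, Z2→D 50, Z3→B 162, Z4→B 50, Z5→B 42. Service 352; fixed 1483; total 1835.
No other subset beats 868.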